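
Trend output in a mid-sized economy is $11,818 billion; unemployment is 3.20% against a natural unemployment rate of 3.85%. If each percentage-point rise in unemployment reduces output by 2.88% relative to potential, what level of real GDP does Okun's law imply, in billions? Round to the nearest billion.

$12,039 billion

Unemployment gap = 3.2 - 3.85 = -0.65 points, so the output gap is -2.88 × (-0.65) = 1.872%.
Actual GDP = 11818 × (1 + 1.872/100) = 11818 × 1.01872 ≈ 12039 billion.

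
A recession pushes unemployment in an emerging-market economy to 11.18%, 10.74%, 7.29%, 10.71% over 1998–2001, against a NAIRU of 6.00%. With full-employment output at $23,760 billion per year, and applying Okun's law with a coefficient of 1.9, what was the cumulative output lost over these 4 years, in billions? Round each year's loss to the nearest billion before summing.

$7,186 billion

Year 1998: gap = -1.9 × (11.18 - 6) = -9.842%, loss ≈ 23760 × 9.842/100 ≈ 2338.
Year 1999: gap = -1.9 × (10.74 - 6) = -9.006%, loss ≈ 23760 × 9.006/100 ≈ 2140.
Year 2000: gap = -1.9 × (7.29 - 6) = -2.451%, loss ≈ 23760 × 2.451/100 ≈ 582.
Year 2001: gap = -1.9 × (10.71 - 6) = -8.949%, loss ≈ 23760 × 8.949/100 ≈ 2126.
Total lost output = 2338 + 2140 + 582 + 2126 = 7186 billion.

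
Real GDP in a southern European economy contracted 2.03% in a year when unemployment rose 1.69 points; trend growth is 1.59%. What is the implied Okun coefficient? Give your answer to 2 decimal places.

Growth form: g_Y = g_Y* - β × Δu, so β = (g_Y* - g_Y)/Δu.
β = (1.59 + 2.03)/1.69 = 3.62/1.69 = 2.14.

β ≈ 2.14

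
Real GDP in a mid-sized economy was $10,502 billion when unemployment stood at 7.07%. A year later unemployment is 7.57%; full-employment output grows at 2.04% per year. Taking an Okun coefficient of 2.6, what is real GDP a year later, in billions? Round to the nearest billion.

$10,580 billion

Δu = 7.57 - 7.07 = 0.5 points.
Okun's law (growth form): g_Y = g_Y* - β × Δu = 2.04 - 2.6 × (0.50) = 2.04 - 1.3 = 0.74%.
Real GDP in the next year = 10502 × (1 + 0.74/100) = 10502 × 1.0074 ≈ 10580 billion.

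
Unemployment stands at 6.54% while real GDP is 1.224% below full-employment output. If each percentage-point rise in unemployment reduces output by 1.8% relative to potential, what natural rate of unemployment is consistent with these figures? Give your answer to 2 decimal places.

From Okun's law, u - u* = -(output gap)/β = -(-1.224)/1.8 = 0.68 points.
So u* = 6.54 - 0.68 = 5.86%.

5.86%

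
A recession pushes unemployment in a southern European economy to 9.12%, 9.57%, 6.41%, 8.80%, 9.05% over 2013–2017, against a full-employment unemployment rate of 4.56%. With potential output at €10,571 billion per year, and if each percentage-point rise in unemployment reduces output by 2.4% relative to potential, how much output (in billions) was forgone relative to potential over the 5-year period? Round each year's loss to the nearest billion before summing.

Year 2013: gap = -2.4 × (9.12 - 4.56) = -10.944%, loss ≈ 10571 × 10.944/100 ≈ 1157.
Year 2014: gap = -2.4 × (9.57 - 4.56) = -12.024%, loss ≈ 10571 × 12.024/100 ≈ 1271.
Year 2015: gap = -2.4 × (6.41 - 4.56) = -4.44%, loss ≈ 10571 × 4.44/100 ≈ 469.
Year 2016: gap = -2.4 × (8.8 - 4.56) = -10.176%, loss ≈ 10571 × 10.176/100 ≈ 1076.
Year 2017: gap = -2.4 × (9.05 - 4.56) = -10.776%, loss ≈ 10571 × 10.776/100 ≈ 1139.
Total lost output = 1157 + 1271 + 469 + 1076 + 1139 = 5112 billion.

€5,112 billion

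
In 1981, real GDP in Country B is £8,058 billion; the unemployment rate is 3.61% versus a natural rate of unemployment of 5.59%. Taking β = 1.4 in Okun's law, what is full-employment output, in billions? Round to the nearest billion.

£7,841 billion

Unemployment gap = 3.61 - 5.59 = -1.98 points, so output gap = -1.4 × (-1.98) = 2.772%.
Since Y = Y* × (1 + gap/100), Y* = 8058/1.02772 ≈ 7841 billion.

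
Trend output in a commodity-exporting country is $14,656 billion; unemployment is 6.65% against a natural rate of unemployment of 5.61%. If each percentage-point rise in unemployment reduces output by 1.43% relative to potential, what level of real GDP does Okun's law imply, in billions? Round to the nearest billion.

Unemployment gap = 6.65 - 5.61 = 1.04 points, so the output gap is -1.43 × 1.04 = -1.4872%.
Actual GDP = 14656 × (1 - 1.4872/100) = 14656 × 0.985128 ≈ 14438 billion.

$14,438 billion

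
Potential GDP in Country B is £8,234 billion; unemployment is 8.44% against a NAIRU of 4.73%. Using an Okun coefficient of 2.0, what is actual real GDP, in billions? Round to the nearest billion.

Unemployment gap = 8.44 - 4.73 = 3.71 points, so the output gap is -2 × 3.71 = -7.42%.
Actual GDP = 8234 × (1 - 7.42/100) = 8234 × 0.9258 ≈ 7623 billion.

£7,623 billion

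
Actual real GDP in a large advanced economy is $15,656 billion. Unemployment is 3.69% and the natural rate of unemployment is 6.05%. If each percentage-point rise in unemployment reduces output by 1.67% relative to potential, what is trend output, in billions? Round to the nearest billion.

Unemployment gap = 3.69 - 6.05 = -2.36 points, so output gap = -1.67 × (-2.36) = 3.9412%.
Since Y = Y* × (1 + gap/100), Y* = 15656/1.039412 ≈ 15062 billion.

$15,062 billion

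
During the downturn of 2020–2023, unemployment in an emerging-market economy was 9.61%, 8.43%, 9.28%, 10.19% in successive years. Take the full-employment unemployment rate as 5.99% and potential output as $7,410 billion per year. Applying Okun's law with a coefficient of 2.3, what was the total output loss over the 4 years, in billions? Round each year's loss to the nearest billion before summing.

Year 2020: gap = -2.3 × (9.61 - 5.99) = -8.326%, loss ≈ 7410 × 8.326/100 ≈ 617.
Year 2021: gap = -2.3 × (8.43 - 5.99) = -5.612%, loss ≈ 7410 × 5.612/100 ≈ 416.
Year 2022: gap = -2.3 × (9.28 - 5.99) = -7.567%, loss ≈ 7410 × 7.567/100 ≈ 561.
Year 2023: gap = -2.3 × (10.19 - 5.99) = -9.66%, loss ≈ 7410 × 9.66/100 ≈ 716.
Total lost output = 617 + 416 + 561 + 716 = 2310 billion.

$2,310 billion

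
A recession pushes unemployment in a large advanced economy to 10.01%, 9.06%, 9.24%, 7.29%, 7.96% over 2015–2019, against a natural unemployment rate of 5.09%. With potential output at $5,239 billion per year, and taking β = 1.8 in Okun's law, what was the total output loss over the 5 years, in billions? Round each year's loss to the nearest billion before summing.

Year 2015: gap = -1.8 × (10.01 - 5.09) = -8.856%, loss ≈ 5239 × 8.856/100 ≈ 464.
Year 2016: gap = -1.8 × (9.06 - 5.09) = -7.146%, loss ≈ 5239 × 7.146/100 ≈ 374.
Year 2017: gap = -1.8 × (9.24 - 5.09) = -7.47%, loss ≈ 5239 × 7.47/100 ≈ 391.
Year 2018: gap = -1.8 × (7.29 - 5.09) = -3.96%, loss ≈ 5239 × 3.96/100 ≈ 207.
Year 2019: gap = -1.8 × (7.96 - 5.09) = -5.166%, loss ≈ 5239 × 5.166/100 ≈ 271.
Total lost output = 464 + 374 + 391 + 207 + 271 = 1707 billion.

$1,707 billion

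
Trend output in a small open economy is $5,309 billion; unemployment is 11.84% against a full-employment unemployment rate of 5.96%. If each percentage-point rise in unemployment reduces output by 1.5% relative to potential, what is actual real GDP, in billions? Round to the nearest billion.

$4,841 billion

Unemployment gap = 11.84 - 5.96 = 5.88 points, so the output gap is -1.5 × 5.88 = -8.82%.
Actual GDP = 5309 × (1 - 8.82/100) = 5309 × 0.9118 ≈ 4841 billion.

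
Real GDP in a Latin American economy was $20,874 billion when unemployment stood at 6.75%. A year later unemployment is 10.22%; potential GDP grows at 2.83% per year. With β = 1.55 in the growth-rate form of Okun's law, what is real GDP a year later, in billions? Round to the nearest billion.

Δu = 10.22 - 6.75 = 3.47 points.
Okun's law (growth form): g_Y = g_Y* - β × Δu = 2.83 - 1.55 × (3.47) = 2.83 - 5.3785 = -2.5485%.
Real GDP in the next year = 20874 × (1 - 2.5485/100) = 20874 × 0.974515 ≈ 20342 billion.

$20,342 billion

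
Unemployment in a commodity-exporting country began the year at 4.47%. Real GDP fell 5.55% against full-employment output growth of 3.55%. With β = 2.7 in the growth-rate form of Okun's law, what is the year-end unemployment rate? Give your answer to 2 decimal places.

7.84%

Growth-rate Okun's law: g_Y = g_Y* - β × Δu, so Δu = (g_Y* - g_Y)/β.
Δu = (3.55 + 5.55)/2.7 = 9.1/2.7 = 3.37 percentage points.
Year-end unemployment = 4.47 + 3.37 = 7.84%.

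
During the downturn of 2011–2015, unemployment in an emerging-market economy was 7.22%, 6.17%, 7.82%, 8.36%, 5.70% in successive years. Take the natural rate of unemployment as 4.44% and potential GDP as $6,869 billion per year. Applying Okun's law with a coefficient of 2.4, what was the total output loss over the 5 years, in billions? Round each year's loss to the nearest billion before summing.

Year 2011: gap = -2.4 × (7.22 - 4.44) = -6.672%, loss ≈ 6869 × 6.672/100 ≈ 458.
Year 2012: gap = -2.4 × (6.17 - 4.44) = -4.152%, loss ≈ 6869 × 4.152/100 ≈ 285.
Year 2013: gap = -2.4 × (7.82 - 4.44) = -8.112%, loss ≈ 6869 × 8.112/100 ≈ 557.
Year 2014: gap = -2.4 × (8.36 - 4.44) = -9.408%, loss ≈ 6869 × 9.408/100 ≈ 646.
Year 2015: gap = -2.4 × (5.7 - 4.44) = -3.024%, loss ≈ 6869 × 3.024/100 ≈ 208.
Total lost output = 458 + 285 + 557 + 646 + 208 = 2154 billion.

$2,154 billion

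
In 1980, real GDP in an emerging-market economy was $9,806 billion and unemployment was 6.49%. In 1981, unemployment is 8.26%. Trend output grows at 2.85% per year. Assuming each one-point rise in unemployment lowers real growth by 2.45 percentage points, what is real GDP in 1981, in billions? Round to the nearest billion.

Δu = 8.26 - 6.49 = 1.77 points.
Okun's law (growth form): g_Y = g_Y* - β × Δu = 2.85 - 2.45 × (1.77) = 2.85 - 4.3365 = -1.4865%.
Real GDP in the next year = 9806 × (1 - 1.4865/100) = 9806 × 0.985135 ≈ 9660 billion.

$9,660 billion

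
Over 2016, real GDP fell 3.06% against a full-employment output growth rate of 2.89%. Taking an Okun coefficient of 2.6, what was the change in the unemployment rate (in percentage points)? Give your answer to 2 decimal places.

Growth-rate Okun's law: g_Y = g_Y* - β × Δu, so Δu = (g_Y* - g_Y)/β.
Δu = (2.89 + 3.06)/2.6 = 5.95/2.6 = 2.29 percentage points.

2.29 percentage points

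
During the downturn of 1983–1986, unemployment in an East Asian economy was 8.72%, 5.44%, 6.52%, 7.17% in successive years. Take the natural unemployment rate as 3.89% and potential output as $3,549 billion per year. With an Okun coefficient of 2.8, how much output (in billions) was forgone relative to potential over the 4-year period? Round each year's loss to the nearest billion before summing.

Year 1983: gap = -2.8 × (8.72 - 3.89) = -13.524%, loss ≈ 3549 × 13.524/100 ≈ 480.
Year 1984: gap = -2.8 × (5.44 - 3.89) = -4.34%, loss ≈ 3549 × 4.34/100 ≈ 154.
Year 1985: gap = -2.8 × (6.52 - 3.89) = -7.364%, loss ≈ 3549 × 7.364/100 ≈ 261.
Year 1986: gap = -2.8 × (7.17 - 3.89) = -9.184%, loss ≈ 3549 × 9.184/100 ≈ 326.
Total lost output = 480 + 154 + 261 + 326 = 1221 billion.

$1,221 billion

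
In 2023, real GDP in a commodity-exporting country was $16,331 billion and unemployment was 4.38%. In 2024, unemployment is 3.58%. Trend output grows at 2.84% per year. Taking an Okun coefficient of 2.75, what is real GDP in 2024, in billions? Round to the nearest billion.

$17,154 billion

Δu = 3.58 - 4.38 = -0.8 points.
Okun's law (growth form): g_Y = g_Y* - β × Δu = 2.84 - 2.75 × (-0.80) = 2.84 + 2.2 = 5.04%.
Real GDP in the next year = 16331 × (1 + 5.04/100) = 16331 × 1.0504 ≈ 17154 billion.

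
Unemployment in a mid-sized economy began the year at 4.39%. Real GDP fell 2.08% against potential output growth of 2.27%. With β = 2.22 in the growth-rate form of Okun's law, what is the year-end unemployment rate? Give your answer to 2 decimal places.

6.35%

Growth-rate Okun's law: g_Y = g_Y* - β × Δu, so Δu = (g_Y* - g_Y)/β.
Δu = (2.27 + 2.08)/2.22 = 4.35/2.22 = 1.96 percentage points.
Year-end unemployment = 4.39 + 1.96 = 6.35%.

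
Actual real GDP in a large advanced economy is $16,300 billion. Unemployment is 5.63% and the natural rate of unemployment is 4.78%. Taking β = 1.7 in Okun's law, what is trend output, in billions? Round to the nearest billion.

Unemployment gap = 5.63 - 4.78 = 0.85 points, so output gap = -1.7 × 0.85 = -1.445%.
Since Y = Y* × (1 + gap/100), Y* = 16300/0.98555 ≈ 16539 billion.

$16,539 billion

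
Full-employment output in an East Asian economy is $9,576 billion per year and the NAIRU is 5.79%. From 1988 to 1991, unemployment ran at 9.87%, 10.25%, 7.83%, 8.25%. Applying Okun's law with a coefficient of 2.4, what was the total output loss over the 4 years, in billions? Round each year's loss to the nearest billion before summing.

Year 1988: gap = -2.4 × (9.87 - 5.79) = -9.792%, loss ≈ 9576 × 9.792/100 ≈ 938.
Year 1989: gap = -2.4 × (10.25 - 5.79) = -10.704%, loss ≈ 9576 × 10.704/100 ≈ 1025.
Year 1990: gap = -2.4 × (7.83 - 5.79) = -4.896%, loss ≈ 9576 × 4.896/100 ≈ 469.
Year 1991: gap = -2.4 × (8.25 - 5.79) = -5.904%, loss ≈ 9576 × 5.904/100 ≈ 565.
Total lost output = 938 + 1025 + 469 + 565 = 2997 billion.

$2,997 billion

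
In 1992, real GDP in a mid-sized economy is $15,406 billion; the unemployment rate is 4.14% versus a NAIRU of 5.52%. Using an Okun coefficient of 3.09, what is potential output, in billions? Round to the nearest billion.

Unemployment gap = 4.14 - 5.52 = -1.38 points, so output gap = -3.09 × (-1.38) = 4.2642%.
Since Y = Y* × (1 + gap/100), Y* = 15406/1.042642 ≈ 14776 billion.

$14,776 billion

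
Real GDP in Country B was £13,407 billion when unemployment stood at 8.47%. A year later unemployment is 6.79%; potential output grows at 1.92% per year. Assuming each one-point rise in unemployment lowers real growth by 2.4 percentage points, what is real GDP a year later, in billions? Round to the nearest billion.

£14,205 billion

Δu = 6.79 - 8.47 = -1.68 points.
Okun's law (growth form): g_Y = g_Y* - β × Δu = 1.92 - 2.4 × (-1.68) = 1.92 + 4.032 = 5.952%.
Real GDP in the next year = 13407 × (1 + 5.952/100) = 13407 × 1.05952 ≈ 14205 billion.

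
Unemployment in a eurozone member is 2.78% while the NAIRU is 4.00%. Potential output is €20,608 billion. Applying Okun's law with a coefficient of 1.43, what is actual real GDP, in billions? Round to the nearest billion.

€20,968 billion

Unemployment gap = 2.78 - 4 = -1.22 points, so the output gap is -1.43 × (-1.22) = 1.7446%.
Actual GDP = 20608 × (1 + 1.7446/100) = 20608 × 1.017446 ≈ 20968 billion.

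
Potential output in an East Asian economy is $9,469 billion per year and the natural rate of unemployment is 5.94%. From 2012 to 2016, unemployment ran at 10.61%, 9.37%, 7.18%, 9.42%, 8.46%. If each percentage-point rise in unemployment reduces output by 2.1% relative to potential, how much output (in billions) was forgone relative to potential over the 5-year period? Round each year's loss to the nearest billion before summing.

$3,051 billion

Year 2012: gap = -2.1 × (10.61 - 5.94) = -9.807%, loss ≈ 9469 × 9.807/100 ≈ 929.
Year 2013: gap = -2.1 × (9.37 - 5.94) = -7.203%, loss ≈ 9469 × 7.203/100 ≈ 682.
Year 2014: gap = -2.1 × (7.18 - 5.94) = -2.604%, loss ≈ 9469 × 2.604/100 ≈ 247.
Year 2015: gap = -2.1 × (9.42 - 5.94) = -7.308%, loss ≈ 9469 × 7.308/100 ≈ 692.
Year 2016: gap = -2.1 × (8.46 - 5.94) = -5.292%, loss ≈ 9469 × 5.292/100 ≈ 501.
Total lost output = 929 + 682 + 247 + 692 + 501 = 3051 billion.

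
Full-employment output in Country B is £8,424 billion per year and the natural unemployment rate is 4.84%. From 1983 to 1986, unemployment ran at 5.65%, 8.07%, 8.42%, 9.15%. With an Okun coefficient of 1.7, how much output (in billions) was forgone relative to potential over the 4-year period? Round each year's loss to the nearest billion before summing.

Year 1983: gap = -1.7 × (5.65 - 4.84) = -1.377%, loss ≈ 8424 × 1.377/100 ≈ 116.
Year 1984: gap = -1.7 × (8.07 - 4.84) = -5.491%, loss ≈ 8424 × 5.491/100 ≈ 463.
Year 1985: gap = -1.7 × (8.42 - 4.84) = -6.086%, loss ≈ 8424 × 6.086/100 ≈ 513.
Year 1986: gap = -1.7 × (9.15 - 4.84) = -7.327%, loss ≈ 8424 × 7.327/100 ≈ 617.
Total lost output = 116 + 463 + 513 + 617 = 1709 billion.

£1,709 billion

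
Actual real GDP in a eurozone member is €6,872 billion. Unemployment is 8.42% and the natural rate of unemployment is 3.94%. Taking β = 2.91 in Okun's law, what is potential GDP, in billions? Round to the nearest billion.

€7,902 billion

Unemployment gap = 8.42 - 3.94 = 4.48 points, so output gap = -2.91 × 4.48 = -13.0368%.
Since Y = Y* × (1 + gap/100), Y* = 6872/0.869632 ≈ 7902 billion.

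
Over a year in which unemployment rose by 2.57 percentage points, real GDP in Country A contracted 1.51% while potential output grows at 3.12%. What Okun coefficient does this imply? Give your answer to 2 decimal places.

Growth form: g_Y = g_Y* - β × Δu, so β = (g_Y* - g_Y)/Δu.
β = (3.12 + 1.51)/2.57 = 4.63/2.57 = 1.80.

β ≈ 1.80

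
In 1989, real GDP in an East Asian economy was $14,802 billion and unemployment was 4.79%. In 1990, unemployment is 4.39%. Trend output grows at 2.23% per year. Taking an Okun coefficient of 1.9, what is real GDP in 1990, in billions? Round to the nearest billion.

Δu = 4.39 - 4.79 = -0.4 points.
Okun's law (growth form): g_Y = g_Y* - β × Δu = 2.23 - 1.9 × (-0.40) = 2.23 + 0.76 = 2.99%.
Real GDP in the next year = 14802 × (1 + 2.99/100) = 14802 × 1.0299 ≈ 15245 billion.

$15,245 billion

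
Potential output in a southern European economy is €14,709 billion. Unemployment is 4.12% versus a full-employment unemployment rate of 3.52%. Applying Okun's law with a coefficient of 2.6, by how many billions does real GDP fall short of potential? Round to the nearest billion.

€229 billion

Output gap = -2.6 × (4.12 - 3.52) = -2.6 × 0.6 = -1.56%.
Actual GDP ≈ 14709 × 0.9844 ≈ 14480 billion, so the shortfall is 14709 - 14480 = 229 billion.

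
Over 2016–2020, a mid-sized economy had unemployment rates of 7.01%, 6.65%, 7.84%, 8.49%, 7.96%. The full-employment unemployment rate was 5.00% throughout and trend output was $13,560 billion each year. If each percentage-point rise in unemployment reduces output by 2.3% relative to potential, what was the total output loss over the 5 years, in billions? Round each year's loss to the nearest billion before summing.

Year 2016: gap = -2.3 × (7.01 - 5) = -4.623%, loss ≈ 13560 × 4.623/100 ≈ 627.
Year 2017: gap = -2.3 × (6.65 - 5) = -3.795%, loss ≈ 13560 × 3.795/100 ≈ 515.
Year 2018: gap = -2.3 × (7.84 - 5) = -6.532%, loss ≈ 13560 × 6.532/100 ≈ 886.
Year 2019: gap = -2.3 × (8.49 - 5) = -8.027%, loss ≈ 13560 × 8.027/100 ≈ 1088.
Year 2020: gap = -2.3 × (7.96 - 5) = -6.808%, loss ≈ 13560 × 6.808/100 ≈ 923.
Total lost output = 627 + 515 + 886 + 1088 + 923 = 4039 billion.

$4,039 billion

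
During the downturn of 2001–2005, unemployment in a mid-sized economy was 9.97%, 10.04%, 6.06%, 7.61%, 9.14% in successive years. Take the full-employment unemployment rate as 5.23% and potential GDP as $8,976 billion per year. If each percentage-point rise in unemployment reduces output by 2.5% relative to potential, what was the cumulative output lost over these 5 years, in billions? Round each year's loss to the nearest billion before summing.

Year 2001: gap = -2.5 × (9.97 - 5.23) = -11.85%, loss ≈ 8976 × 11.85/100 ≈ 1064.
Year 2002: gap = -2.5 × (10.04 - 5.23) = -12.025%, loss ≈ 8976 × 12.025/100 ≈ 1079.
Year 2003: gap = -2.5 × (6.06 - 5.23) = -2.075%, loss ≈ 8976 × 2.075/100 ≈ 186.
Year 2004: gap = -2.5 × (7.61 - 5.23) = -5.95%, loss ≈ 8976 × 5.95/100 ≈ 534.
Year 2005: gap = -2.5 × (9.14 - 5.23) = -9.775%, loss ≈ 8976 × 9.775/100 ≈ 877.
Total lost output = 1064 + 1079 + 186 + 534 + 877 = 3740 billion.

$3,740 billion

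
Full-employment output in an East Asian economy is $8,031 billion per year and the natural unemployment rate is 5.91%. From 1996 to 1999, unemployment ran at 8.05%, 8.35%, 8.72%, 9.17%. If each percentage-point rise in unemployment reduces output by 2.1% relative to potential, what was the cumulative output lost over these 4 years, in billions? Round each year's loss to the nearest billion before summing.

Year 1996: gap = -2.1 × (8.05 - 5.91) = -4.494%, loss ≈ 8031 × 4.494/100 ≈ 361.
Year 1997: gap = -2.1 × (8.35 - 5.91) = -5.124%, loss ≈ 8031 × 5.124/100 ≈ 412.
Year 1998: gap = -2.1 × (8.72 - 5.91) = -5.901%, loss ≈ 8031 × 5.901/100 ≈ 474.
Year 1999: gap = -2.1 × (9.17 - 5.91) = -6.846%, loss ≈ 8031 × 6.846/100 ≈ 550.
Total lost output = 361 + 412 + 474 + 550 = 1797 billion.

$1,797 billion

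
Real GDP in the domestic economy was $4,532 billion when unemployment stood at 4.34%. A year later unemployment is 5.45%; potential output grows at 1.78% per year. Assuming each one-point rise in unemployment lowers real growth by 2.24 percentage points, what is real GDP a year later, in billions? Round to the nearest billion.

Δu = 5.45 - 4.34 = 1.11 points.
Okun's law (growth form): g_Y = g_Y* - β × Δu = 1.78 - 2.24 × (1.11) = 1.78 - 2.4864 = -0.7064%.
Real GDP in the next year = 4532 × (1 - 0.7064/100) = 4532 × 0.992936 ≈ 4500 billion.

$4,500 billion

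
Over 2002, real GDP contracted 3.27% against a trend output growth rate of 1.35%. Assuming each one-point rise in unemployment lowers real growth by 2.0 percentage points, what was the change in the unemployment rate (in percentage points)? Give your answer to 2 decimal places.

2.31 percentage points

Growth-rate Okun's law: g_Y = g_Y* - β × Δu, so Δu = (g_Y* - g_Y)/β.
Δu = (1.35 + 3.27)/2.0 = 4.62/2.0 = 2.31 percentage points.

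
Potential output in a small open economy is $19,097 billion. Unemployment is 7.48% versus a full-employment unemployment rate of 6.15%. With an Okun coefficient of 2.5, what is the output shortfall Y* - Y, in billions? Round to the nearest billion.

Output gap = -2.5 × (7.48 - 6.15) = -2.5 × 1.33 = -3.325%.
Actual GDP ≈ 19097 × 0.96675 ≈ 18462 billion, so the shortfall is 19097 - 18462 = 635 billion.

$635 billion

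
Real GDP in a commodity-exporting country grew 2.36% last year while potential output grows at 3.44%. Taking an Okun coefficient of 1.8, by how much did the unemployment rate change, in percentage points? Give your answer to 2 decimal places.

Growth-rate Okun's law: g_Y = g_Y* - β × Δu, so Δu = (g_Y* - g_Y)/β.
Δu = (3.44 - 2.36)/1.8 = 1.08/1.8 = 0.60 percentage points.

0.60 percentage points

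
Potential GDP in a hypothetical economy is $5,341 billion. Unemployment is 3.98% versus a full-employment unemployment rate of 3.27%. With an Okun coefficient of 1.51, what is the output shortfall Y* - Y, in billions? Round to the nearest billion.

$57 billion

Output gap = -1.51 × (3.98 - 3.27) = -1.51 × 0.71 = -1.0721%.
Actual GDP ≈ 5341 × 0.989279 ≈ 5284 billion, so the shortfall is 5341 - 5284 = 57 billion.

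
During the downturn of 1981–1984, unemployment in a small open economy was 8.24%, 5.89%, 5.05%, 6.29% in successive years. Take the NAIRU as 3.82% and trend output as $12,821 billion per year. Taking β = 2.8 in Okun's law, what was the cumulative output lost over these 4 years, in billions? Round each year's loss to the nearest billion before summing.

Year 1981: gap = -2.8 × (8.24 - 3.82) = -12.376%, loss ≈ 12821 × 12.376/100 ≈ 1587.
Year 1982: gap = -2.8 × (5.89 - 3.82) = -5.796%, loss ≈ 12821 × 5.796/100 ≈ 743.
Year 1983: gap = -2.8 × (5.05 - 3.82) = -3.444%, loss ≈ 12821 × 3.444/100 ≈ 442.
Year 1984: gap = -2.8 × (6.29 - 3.82) = -6.916%, loss ≈ 12821 × 6.916/100 ≈ 887.
Total lost output = 1587 + 743 + 442 + 887 = 3659 billion.

$3,659 billion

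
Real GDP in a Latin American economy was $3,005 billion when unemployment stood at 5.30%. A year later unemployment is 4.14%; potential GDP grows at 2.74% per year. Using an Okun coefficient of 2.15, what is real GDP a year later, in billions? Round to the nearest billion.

$3,162 billion

Δu = 4.14 - 5.3 = -1.16 points.
Okun's law (growth form): g_Y = g_Y* - β × Δu = 2.74 - 2.15 × (-1.16) = 2.74 + 2.494 = 5.234%.
Real GDP in the next year = 3005 × (1 + 5.234/100) = 3005 × 1.05234 ≈ 3162 billion.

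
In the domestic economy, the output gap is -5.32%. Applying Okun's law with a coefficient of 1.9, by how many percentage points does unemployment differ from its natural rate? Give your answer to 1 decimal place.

Okun's law: output gap = -β × (u - u*), so u - u* = -(output gap)/β.
u - u* = -(-5.32)/1.9 = 2.8 percentage points.

2.8 percentage points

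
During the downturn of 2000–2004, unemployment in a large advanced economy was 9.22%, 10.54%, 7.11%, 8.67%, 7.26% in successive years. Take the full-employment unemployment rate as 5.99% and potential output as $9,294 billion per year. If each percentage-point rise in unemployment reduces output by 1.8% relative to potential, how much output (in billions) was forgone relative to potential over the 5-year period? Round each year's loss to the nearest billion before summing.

Year 2000: gap = -1.8 × (9.22 - 5.99) = -5.814%, loss ≈ 9294 × 5.814/100 ≈ 540.
Year 2001: gap = -1.8 × (10.54 - 5.99) = -8.19%, loss ≈ 9294 × 8.19/100 ≈ 761.
Year 2002: gap = -1.8 × (7.11 - 5.99) = -2.016%, loss ≈ 9294 × 2.016/100 ≈ 187.
Year 2003: gap = -1.8 × (8.67 - 5.99) = -4.824%, loss ≈ 9294 × 4.824/100 ≈ 448.
Year 2004: gap = -1.8 × (7.26 - 5.99) = -2.286%, loss ≈ 9294 × 2.286/100 ≈ 212.
Total lost output = 540 + 761 + 187 + 448 + 212 = 2148 billion.

$2,148 billion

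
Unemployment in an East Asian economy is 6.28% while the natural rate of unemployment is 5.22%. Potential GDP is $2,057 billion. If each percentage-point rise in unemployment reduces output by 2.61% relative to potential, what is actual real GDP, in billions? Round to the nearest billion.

Unemployment gap = 6.28 - 5.22 = 1.06 points, so the output gap is -2.61 × 1.06 = -2.7666%.
Actual GDP = 2057 × (1 - 2.7666/100) = 2057 × 0.972334 ≈ 2000 billion.

$2,000 billion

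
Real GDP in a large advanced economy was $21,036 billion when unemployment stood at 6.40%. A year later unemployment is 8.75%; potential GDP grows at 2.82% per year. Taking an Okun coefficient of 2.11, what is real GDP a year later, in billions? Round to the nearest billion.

$20,586 billion

Δu = 8.75 - 6.4 = 2.35 points.
Okun's law (growth form): g_Y = g_Y* - β × Δu = 2.82 - 2.11 × (2.35) = 2.82 - 4.9585 = -2.1385%.
Real GDP in the next year = 21036 × (1 - 2.1385/100) = 21036 × 0.978615 ≈ 20586 billion.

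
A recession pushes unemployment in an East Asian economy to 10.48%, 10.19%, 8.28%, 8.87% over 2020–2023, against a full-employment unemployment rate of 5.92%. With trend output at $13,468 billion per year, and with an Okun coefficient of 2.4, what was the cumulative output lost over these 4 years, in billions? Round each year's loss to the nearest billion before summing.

Year 2020: gap = -2.4 × (10.48 - 5.92) = -10.944%, loss ≈ 13468 × 10.944/100 ≈ 1474.
Year 2021: gap = -2.4 × (10.19 - 5.92) = -10.248%, loss ≈ 13468 × 10.248/100 ≈ 1380.
Year 2022: gap = -2.4 × (8.28 - 5.92) = -5.664%, loss ≈ 13468 × 5.664/100 ≈ 763.
Year 2023: gap = -2.4 × (8.87 - 5.92) = -7.08%, loss ≈ 13468 × 7.08/100 ≈ 954.
Total lost output = 1474 + 1380 + 763 + 954 = 4571 billion.

$4,571 billion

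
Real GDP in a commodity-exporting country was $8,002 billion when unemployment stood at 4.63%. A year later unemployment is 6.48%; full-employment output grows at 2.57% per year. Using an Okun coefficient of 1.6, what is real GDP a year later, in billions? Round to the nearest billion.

Δu = 6.48 - 4.63 = 1.85 points.
Okun's law (growth form): g_Y = g_Y* - β × Δu = 2.57 - 1.6 × (1.85) = 2.57 - 2.96 = -0.39%.
Real GDP in the next year = 8002 × (1 - 0.39/100) = 8002 × 0.9961 ≈ 7971 billion.

$7,971 billion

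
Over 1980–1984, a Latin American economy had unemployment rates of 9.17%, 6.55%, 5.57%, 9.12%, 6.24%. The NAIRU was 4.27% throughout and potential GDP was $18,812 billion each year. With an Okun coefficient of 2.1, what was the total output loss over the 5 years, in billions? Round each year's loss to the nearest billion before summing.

$6,045 billion

Year 1980: gap = -2.1 × (9.17 - 4.27) = -10.29%, loss ≈ 18812 × 10.29/100 ≈ 1936.
Year 1981: gap = -2.1 × (6.55 - 4.27) = -4.788%, loss ≈ 18812 × 4.788/100 ≈ 901.
Year 1982: gap = -2.1 × (5.57 - 4.27) = -2.73%, loss ≈ 18812 × 2.73/100 ≈ 514.
Year 1983: gap = -2.1 × (9.12 - 4.27) = -10.185%, loss ≈ 18812 × 10.185/100 ≈ 1916.
Year 1984: gap = -2.1 × (6.24 - 4.27) = -4.137%, loss ≈ 18812 × 4.137/100 ≈ 778.
Total lost output = 1936 + 901 + 514 + 1916 + 778 = 6045 billion.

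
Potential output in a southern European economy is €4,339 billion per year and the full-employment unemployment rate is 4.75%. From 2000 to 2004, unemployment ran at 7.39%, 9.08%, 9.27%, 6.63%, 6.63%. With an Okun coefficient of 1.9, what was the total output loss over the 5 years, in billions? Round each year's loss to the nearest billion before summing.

Year 2000: gap = -1.9 × (7.39 - 4.75) = -5.016%, loss ≈ 4339 × 5.016/100 ≈ 218.
Year 2001: gap = -1.9 × (9.08 - 4.75) = -8.227%, loss ≈ 4339 × 8.227/100 ≈ 357.
Year 2002: gap = -1.9 × (9.27 - 4.75) = -8.588%, loss ≈ 4339 × 8.588/100 ≈ 373.
Year 2003: gap = -1.9 × (6.63 - 4.75) = -3.572%, loss ≈ 4339 × 3.572/100 ≈ 155.
Year 2004: gap = -1.9 × (6.63 - 4.75) = -3.572%, loss ≈ 4339 × 3.572/100 ≈ 155.
Total lost output = 218 + 357 + 373 + 155 + 155 = 1258 billion.

€1,258 billion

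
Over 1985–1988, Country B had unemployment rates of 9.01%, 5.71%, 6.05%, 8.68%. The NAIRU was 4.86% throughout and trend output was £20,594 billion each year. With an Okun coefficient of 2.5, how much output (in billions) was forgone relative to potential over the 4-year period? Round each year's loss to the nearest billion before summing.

£5,155 billion

Year 1985: gap = -2.5 × (9.01 - 4.86) = -10.375%, loss ≈ 20594 × 10.375/100 ≈ 2137.
Year 1986: gap = -2.5 × (5.71 - 4.86) = -2.125%, loss ≈ 20594 × 2.125/100 ≈ 438.
Year 1987: gap = -2.5 × (6.05 - 4.86) = -2.975%, loss ≈ 20594 × 2.975/100 ≈ 613.
Year 1988: gap = -2.5 × (8.68 - 4.86) = -9.55%, loss ≈ 20594 × 9.55/100 ≈ 1967.
Total lost output = 2137 + 438 + 613 + 1967 = 5155 billion.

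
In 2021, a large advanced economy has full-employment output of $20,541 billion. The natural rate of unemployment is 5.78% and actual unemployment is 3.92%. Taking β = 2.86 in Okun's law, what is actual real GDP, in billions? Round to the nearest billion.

$21,634 billion

Unemployment gap = 3.92 - 5.78 = -1.86 points, so the output gap is -2.86 × (-1.86) = 5.3196%.
Actual GDP = 20541 × (1 + 5.3196/100) = 20541 × 1.053196 ≈ 21634 billion.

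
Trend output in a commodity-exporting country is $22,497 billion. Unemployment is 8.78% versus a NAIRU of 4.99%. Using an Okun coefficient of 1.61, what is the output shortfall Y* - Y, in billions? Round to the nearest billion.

$1,373 billion

Output gap = -1.61 × (8.78 - 4.99) = -1.61 × 3.79 = -6.1019%.
Actual GDP ≈ 22497 × 0.938981 ≈ 21124 billion, so the shortfall is 22497 - 21124 = 1373 billion.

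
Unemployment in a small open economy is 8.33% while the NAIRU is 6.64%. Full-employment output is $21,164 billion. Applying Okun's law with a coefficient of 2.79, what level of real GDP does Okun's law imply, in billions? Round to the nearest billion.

Unemployment gap = 8.33 - 6.64 = 1.69 points, so the output gap is -2.79 × 1.69 = -4.7151%.
Actual GDP = 21164 × (1 - 4.7151/100) = 21164 × 0.952849 ≈ 20166 billion.

$20,166 billion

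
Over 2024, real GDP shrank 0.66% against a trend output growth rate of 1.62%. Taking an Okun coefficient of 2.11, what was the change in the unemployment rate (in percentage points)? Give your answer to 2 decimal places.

1.08 percentage points

Growth-rate Okun's law: g_Y = g_Y* - β × Δu, so Δu = (g_Y* - g_Y)/β.
Δu = (1.62 + 0.66)/2.11 = 2.28/2.11 = 1.08 percentage points.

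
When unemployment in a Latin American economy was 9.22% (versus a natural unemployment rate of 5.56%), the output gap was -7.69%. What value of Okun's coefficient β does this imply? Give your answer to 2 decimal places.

Okun's law: output gap = -β × (u - u*).
-7.69 = -β × (9.22 - 5.56) = -β × 3.66, so β = 7.69/3.66 = 2.10.

β ≈ 2.10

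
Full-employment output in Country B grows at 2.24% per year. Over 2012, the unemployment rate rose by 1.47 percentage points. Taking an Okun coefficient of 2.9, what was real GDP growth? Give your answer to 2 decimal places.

Growth-rate Okun's law: g_Y = g_Y* - β × Δu.
g_Y = 2.24 - 2.9 × (1.47) = 2.24 - 4.263 = -2.023%, i.e. -2.02% to 2 d.p.

-2.02%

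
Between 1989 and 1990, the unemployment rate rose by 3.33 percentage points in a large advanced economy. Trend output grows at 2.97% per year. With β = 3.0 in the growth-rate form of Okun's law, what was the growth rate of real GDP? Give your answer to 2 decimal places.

Growth-rate Okun's law: g_Y = g_Y* - β × Δu.
g_Y = 2.97 - 3.0 × (3.33) = 2.97 - 9.99 = -7.02%, i.e. -7.02% to 2 d.p.

-7.02%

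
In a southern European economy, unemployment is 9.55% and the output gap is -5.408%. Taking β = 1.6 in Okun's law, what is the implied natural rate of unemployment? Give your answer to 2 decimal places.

6.17%

From Okun's law, u - u* = -(output gap)/β = -(-5.408)/1.6 = 3.38 points.
So u* = 9.55 - 3.38 = 6.17%.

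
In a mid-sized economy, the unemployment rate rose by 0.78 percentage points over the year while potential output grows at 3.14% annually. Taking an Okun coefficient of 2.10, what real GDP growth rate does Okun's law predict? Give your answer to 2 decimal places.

1.50%

Growth-rate Okun's law: g_Y = g_Y* - β × Δu.
g_Y = 3.14 - 2.10 × (0.78) = 3.14 - 1.638 = 1.502%, i.e. 1.50% to 2 d.p.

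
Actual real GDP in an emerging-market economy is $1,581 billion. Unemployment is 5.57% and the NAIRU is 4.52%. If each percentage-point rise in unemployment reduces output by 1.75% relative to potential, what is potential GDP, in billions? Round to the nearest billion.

$1,611 billion

Unemployment gap = 5.57 - 4.52 = 1.05 points, so output gap = -1.75 × 1.05 = -1.8375%.
Since Y = Y* × (1 + gap/100), Y* = 1581/0.981625 ≈ 1611 billion.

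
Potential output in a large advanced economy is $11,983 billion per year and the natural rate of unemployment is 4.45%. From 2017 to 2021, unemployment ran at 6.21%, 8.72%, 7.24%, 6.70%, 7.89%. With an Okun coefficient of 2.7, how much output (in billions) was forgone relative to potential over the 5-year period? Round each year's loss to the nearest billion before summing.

Year 2017: gap = -2.7 × (6.21 - 4.45) = -4.752%, loss ≈ 11983 × 4.752/100 ≈ 569.
Year 2018: gap = -2.7 × (8.72 - 4.45) = -11.529%, loss ≈ 11983 × 11.529/100 ≈ 1382.
Year 2019: gap = -2.7 × (7.24 - 4.45) = -7.533%, loss ≈ 11983 × 7.533/100 ≈ 903.
Year 2020: gap = -2.7 × (6.7 - 4.45) = -6.075%, loss ≈ 11983 × 6.075/100 ≈ 728.
Year 2021: gap = -2.7 × (7.89 - 4.45) = -9.288%, loss ≈ 11983 × 9.288/100 ≈ 1113.
Total lost output = 569 + 1382 + 903 + 728 + 1113 = 4695 billion.

$4,695 billion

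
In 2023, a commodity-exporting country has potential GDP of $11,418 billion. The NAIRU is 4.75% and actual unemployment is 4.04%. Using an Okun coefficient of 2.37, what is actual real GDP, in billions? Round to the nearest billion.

$11,610 billion

Unemployment gap = 4.04 - 4.75 = -0.71 points, so the output gap is -2.37 × (-0.71) = 1.6827%.
Actual GDP = 11418 × (1 + 1.6827/100) = 11418 × 1.016827 ≈ 11610 billion.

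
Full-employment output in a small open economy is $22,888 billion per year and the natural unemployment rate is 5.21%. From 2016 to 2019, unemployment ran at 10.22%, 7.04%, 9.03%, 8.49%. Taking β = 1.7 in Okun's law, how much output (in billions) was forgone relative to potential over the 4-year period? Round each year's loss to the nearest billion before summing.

Year 2016: gap = -1.7 × (10.22 - 5.21) = -8.517%, loss ≈ 22888 × 8.517/100 ≈ 1949.
Year 2017: gap = -1.7 × (7.04 - 5.21) = -3.111%, loss ≈ 22888 × 3.111/100 ≈ 712.
Year 2018: gap = -1.7 × (9.03 - 5.21) = -6.494%, loss ≈ 22888 × 6.494/100 ≈ 1486.
Year 2019: gap = -1.7 × (8.49 - 5.21) = -5.576%, loss ≈ 22888 × 5.576/100 ≈ 1276.
Total lost output = 1949 + 712 + 1486 + 1276 = 5423 billion.

$5,423 billion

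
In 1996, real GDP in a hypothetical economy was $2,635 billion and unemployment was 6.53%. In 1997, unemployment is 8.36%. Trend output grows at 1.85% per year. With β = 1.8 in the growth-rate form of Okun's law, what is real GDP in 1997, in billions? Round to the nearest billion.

$2,597 billion

Δu = 8.36 - 6.53 = 1.83 points.
Okun's law (growth form): g_Y = g_Y* - β × Δu = 1.85 - 1.8 × (1.83) = 1.85 - 3.294 = -1.444%.
Real GDP in the next year = 2635 × (1 - 1.444/100) = 2635 × 0.98556 ≈ 2597 billion.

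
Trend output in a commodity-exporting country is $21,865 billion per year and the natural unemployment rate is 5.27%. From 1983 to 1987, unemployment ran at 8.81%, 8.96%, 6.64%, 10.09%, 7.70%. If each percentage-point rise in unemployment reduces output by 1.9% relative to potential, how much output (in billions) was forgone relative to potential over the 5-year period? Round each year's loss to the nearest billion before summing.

$6,585 billion

Year 1983: gap = -1.9 × (8.81 - 5.27) = -6.726%, loss ≈ 21865 × 6.726/100 ≈ 1471.
Year 1984: gap = -1.9 × (8.96 - 5.27) = -7.011%, loss ≈ 21865 × 7.011/100 ≈ 1533.
Year 1985: gap = -1.9 × (6.64 - 5.27) = -2.603%, loss ≈ 21865 × 2.603/100 ≈ 569.
Year 1986: gap = -1.9 × (10.09 - 5.27) = -9.158%, loss ≈ 21865 × 9.158/100 ≈ 2002.
Year 1987: gap = -1.9 × (7.7 - 5.27) = -4.617%, loss ≈ 21865 × 4.617/100 ≈ 1010.
Total lost output = 1471 + 1533 + 569 + 2002 + 1010 = 6585 billion.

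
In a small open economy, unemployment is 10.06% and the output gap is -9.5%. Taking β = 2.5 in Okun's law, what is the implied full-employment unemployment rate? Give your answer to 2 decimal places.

From Okun's law, u - u* = -(output gap)/β = -(-9.5)/2.5 = 3.8 points.
So u* = 10.06 - 3.8 = 6.26%.

6.26%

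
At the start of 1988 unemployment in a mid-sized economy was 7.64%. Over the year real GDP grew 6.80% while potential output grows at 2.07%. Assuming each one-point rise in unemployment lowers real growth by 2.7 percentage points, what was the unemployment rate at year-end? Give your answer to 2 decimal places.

5.89%

Growth-rate Okun's law: g_Y = g_Y* - β × Δu, so Δu = (g_Y* - g_Y)/β.
Δu = (2.07 - 6.8)/2.7 = -4.73/2.7 = -1.75 percentage points.
Year-end unemployment = 7.64 - 1.75 = 5.89%.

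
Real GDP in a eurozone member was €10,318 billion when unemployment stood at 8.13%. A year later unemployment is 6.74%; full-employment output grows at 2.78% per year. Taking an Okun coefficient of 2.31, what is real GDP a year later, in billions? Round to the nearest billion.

€10,936 billion

Δu = 6.74 - 8.13 = -1.39 points.
Okun's law (growth form): g_Y = g_Y* - β × Δu = 2.78 - 2.31 × (-1.39) = 2.78 + 3.2109 = 5.9909%.
Real GDP in the next year = 10318 × (1 + 5.9909/100) = 10318 × 1.059909 ≈ 10936 billion.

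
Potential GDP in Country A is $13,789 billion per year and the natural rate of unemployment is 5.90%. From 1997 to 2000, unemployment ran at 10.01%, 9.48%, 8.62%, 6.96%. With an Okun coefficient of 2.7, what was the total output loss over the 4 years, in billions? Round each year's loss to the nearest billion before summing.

Year 1997: gap = -2.7 × (10.01 - 5.9) = -11.097%, loss ≈ 13789 × 11.097/100 ≈ 1530.
Year 1998: gap = -2.7 × (9.48 - 5.9) = -9.666%, loss ≈ 13789 × 9.666/100 ≈ 1333.
Year 1999: gap = -2.7 × (8.62 - 5.9) = -7.344%, loss ≈ 13789 × 7.344/100 ≈ 1013.
Year 2000: gap = -2.7 × (6.96 - 5.9) = -2.862%, loss ≈ 13789 × 2.862/100 ≈ 395.
Total lost output = 1530 + 1333 + 1013 + 395 = 4271 billion.

$4,271 billion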